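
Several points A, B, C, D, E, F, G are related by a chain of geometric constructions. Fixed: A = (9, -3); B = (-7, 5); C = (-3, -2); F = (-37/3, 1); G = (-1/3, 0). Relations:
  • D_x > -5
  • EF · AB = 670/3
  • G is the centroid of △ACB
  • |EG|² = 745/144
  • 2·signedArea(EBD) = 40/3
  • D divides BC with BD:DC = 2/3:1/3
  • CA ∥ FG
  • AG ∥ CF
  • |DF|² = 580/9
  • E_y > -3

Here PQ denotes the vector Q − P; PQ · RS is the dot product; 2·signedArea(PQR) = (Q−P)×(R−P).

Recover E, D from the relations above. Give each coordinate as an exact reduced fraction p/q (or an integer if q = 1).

D = (-13/3, 1/3)
E = (0, -9/4)

1. D_x = -13/3  [D divides BC with BD:DC = 2/3:1/3]
2. D_y = 1/3  [D divides BC with BD:DC = 2/3:1/3]
   → D = (-13/3, 1/3)
3. E_x = 0  [2·signedArea(EBD) = 40/3 ∩ EF · AB = 670/3]
4. E_y = -9/4  [2·signedArea(EBD) = 40/3 ∩ EF · AB = 670/3]
   → E = (0, -9/4)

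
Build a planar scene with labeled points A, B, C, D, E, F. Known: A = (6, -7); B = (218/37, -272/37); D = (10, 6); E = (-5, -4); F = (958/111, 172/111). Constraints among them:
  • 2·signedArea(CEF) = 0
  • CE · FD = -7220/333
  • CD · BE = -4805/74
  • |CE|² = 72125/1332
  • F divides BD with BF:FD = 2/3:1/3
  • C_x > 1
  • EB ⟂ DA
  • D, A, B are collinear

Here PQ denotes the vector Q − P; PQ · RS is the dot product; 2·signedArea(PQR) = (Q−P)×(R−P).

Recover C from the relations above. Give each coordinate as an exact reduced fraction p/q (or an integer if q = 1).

1. C_x = 403/222  [2·signedArea(CEF) = 0 ∩ CD · BE = -4805/74]
2. C_y = -136/111  [2·signedArea(CEF) = 0 ∩ CD · BE = -4805/74]
   → C = (403/222, -136/111)

C = (403/222, -136/111)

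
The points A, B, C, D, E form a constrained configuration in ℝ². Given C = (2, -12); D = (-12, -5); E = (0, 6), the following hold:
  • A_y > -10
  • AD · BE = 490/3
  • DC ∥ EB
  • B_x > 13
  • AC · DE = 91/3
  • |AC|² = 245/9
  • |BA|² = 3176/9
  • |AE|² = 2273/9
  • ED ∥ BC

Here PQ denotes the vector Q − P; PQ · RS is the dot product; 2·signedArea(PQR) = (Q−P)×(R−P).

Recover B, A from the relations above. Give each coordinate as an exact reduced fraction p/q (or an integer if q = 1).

1. B_x = 14  [ED ∥ BC ∩ DC ∥ EB]
2. B_y = -1  [ED ∥ BC ∩ DC ∥ EB]
   → B = (14, -1)
3. A_x = -8/3  [AD · BE = 490/3 ∩ AC · DE = 91/3]
4. A_y = -29/3  [AD · BE = 490/3 ∩ AC · DE = 91/3]
   → A = (-8/3, -29/3)

A = (-8/3, -29/3)
B = (14, -1)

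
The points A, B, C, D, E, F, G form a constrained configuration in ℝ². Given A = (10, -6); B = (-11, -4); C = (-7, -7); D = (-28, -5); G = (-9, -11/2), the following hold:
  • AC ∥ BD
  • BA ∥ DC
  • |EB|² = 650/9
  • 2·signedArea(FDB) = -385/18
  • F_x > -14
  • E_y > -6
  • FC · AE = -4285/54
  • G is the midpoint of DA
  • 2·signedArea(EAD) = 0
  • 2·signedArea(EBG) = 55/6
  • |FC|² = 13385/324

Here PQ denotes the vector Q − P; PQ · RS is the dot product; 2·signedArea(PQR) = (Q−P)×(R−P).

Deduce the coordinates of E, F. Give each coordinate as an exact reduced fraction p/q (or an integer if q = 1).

E = (-8/3, -17/3)
F = (-119/9, -97/18)

1. E_x = -8/3  [2·signedArea(EAD) = 0 ∩ 2·signedArea(EBG) = 55/6]
2. E_y = -17/3  [2·signedArea(EAD) = 0 ∩ 2·signedArea(EBG) = 55/6]
   → E = (-8/3, -17/3)
3. F_x = -119/9  [FC · AE = -4285/54 ∩ 2·signedArea(FDB) = -385/18]
4. F_y = -97/18  [FC · AE = -4285/54 ∩ 2·signedArea(FDB) = -385/18]
   → F = (-119/9, -97/18)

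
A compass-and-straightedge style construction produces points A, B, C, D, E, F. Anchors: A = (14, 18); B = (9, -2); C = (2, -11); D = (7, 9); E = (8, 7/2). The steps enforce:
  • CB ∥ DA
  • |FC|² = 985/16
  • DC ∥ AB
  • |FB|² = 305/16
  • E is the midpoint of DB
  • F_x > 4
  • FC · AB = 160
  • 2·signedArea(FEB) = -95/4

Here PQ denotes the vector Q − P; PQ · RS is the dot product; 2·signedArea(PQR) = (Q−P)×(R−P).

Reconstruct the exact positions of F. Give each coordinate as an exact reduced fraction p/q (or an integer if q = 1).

1. F_x = 5  [2·signedArea(FEB) = -95/4 ∩ FC · AB = 160]
2. F_y = -15/4  [2·signedArea(FEB) = -95/4 ∩ FC · AB = 160]
   → F = (5, -15/4)

F = (5, -15/4)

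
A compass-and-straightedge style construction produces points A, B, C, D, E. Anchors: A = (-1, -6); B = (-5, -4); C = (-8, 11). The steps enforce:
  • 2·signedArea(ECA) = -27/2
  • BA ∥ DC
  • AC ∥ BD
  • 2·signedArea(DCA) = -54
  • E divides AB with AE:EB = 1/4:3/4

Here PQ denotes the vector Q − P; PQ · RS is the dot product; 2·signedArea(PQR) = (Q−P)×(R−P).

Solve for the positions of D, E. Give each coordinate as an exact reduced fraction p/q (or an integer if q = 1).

D = (-12, 13)
E = (-2, -11/2)

1. D_x = -12  [BA ∥ DC ∩ AC ∥ BD]
2. D_y = 13  [BA ∥ DC ∩ AC ∥ BD]
   → D = (-12, 13)
3. E_x = -2  [E divides AB with AE:EB = 1/4:3/4]
4. E_y = -11/2  [E divides AB with AE:EB = 1/4:3/4]
   → E = (-2, -11/2)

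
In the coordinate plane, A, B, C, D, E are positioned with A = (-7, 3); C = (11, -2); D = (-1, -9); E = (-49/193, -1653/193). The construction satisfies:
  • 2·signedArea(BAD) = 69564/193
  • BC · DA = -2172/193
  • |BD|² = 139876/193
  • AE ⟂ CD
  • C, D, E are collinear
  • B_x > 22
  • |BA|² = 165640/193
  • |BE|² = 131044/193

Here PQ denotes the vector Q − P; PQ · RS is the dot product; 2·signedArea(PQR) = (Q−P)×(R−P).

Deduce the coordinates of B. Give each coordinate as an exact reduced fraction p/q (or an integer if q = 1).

1. B_x = 4295/193  [BC · DA = -2172/193 ∩ 2·signedArea(BAD) = 69564/193]
2. B_y = 881/193  [BC · DA = -2172/193 ∩ 2·signedArea(BAD) = 69564/193]
   → B = (4295/193, 881/193)

B = (4295/193, 881/193)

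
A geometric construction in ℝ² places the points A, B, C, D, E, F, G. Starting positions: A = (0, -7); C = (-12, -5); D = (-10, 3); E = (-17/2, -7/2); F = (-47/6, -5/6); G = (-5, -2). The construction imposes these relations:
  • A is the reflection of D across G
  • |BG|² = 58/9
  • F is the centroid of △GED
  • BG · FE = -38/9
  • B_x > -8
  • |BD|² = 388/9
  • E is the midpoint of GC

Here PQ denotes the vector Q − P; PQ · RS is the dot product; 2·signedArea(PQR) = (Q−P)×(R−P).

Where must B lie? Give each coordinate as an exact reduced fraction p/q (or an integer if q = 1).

B = (-22/3, -3)

1. B_x = -22/3  [line 2/3·x + 8/3·y + 116/9 = 0 ∩ |BD|² = 388/9]
2. B_y = -3  [line 2/3·x + 8/3·y + 116/9 = 0 ∩ |BD|² = 388/9]
   → B = (-22/3, -3)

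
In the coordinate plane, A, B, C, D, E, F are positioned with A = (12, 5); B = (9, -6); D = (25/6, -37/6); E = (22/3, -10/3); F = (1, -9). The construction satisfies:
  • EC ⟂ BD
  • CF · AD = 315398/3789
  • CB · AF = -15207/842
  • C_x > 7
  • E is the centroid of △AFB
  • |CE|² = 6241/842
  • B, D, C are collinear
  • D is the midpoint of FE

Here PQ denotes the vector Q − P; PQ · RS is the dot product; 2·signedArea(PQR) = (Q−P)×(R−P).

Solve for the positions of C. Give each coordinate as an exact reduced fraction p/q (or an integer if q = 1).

1. C_x = 18761/2526  [B, D, C are collinear ∩ EC ⟂ BD]
2. C_y = -15293/2526  [B, D, C are collinear ∩ EC ⟂ BD]
   → C = (18761/2526, -15293/2526)

C = (18761/2526, -15293/2526)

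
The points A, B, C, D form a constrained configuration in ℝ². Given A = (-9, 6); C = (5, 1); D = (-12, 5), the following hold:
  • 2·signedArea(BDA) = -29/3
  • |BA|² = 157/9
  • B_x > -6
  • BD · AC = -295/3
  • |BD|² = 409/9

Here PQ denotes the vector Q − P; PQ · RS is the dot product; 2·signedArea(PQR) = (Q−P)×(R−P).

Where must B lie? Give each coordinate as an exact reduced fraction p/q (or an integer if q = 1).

1. B_x = -16/3  [2·signedArea(BDA) = -29/3 ∩ BD · AC = -295/3]
2. B_y = 4  [2·signedArea(BDA) = -29/3 ∩ BD · AC = -295/3]
   → B = (-16/3, 4)

B = (-16/3, 4)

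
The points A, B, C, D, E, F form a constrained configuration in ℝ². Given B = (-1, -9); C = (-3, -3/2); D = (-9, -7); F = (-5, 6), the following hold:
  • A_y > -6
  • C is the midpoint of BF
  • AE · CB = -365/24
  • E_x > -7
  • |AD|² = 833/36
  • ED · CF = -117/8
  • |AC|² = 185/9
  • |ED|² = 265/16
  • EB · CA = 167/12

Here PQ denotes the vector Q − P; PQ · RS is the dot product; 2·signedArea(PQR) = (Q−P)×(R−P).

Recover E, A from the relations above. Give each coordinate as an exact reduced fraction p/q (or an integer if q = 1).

A = (-13/3, -35/6)
E = (-6, -17/4)

1. E_x = -6  [line 2·x + -15/2·y + -159/8 = 0 ∩ |ED|² = 265/16]
2. E_y = -17/4  [line 2·x + -15/2·y + -159/8 = 0 ∩ |ED|² = 265/16]
   → E = (-6, -17/4)
3. A_x = -13/3  [AE · CB = -365/24 ∩ EB · CA = 167/12]
4. A_y = -35/6  [AE · CB = -365/24 ∩ EB · CA = 167/12]
   → A = (-13/3, -35/6)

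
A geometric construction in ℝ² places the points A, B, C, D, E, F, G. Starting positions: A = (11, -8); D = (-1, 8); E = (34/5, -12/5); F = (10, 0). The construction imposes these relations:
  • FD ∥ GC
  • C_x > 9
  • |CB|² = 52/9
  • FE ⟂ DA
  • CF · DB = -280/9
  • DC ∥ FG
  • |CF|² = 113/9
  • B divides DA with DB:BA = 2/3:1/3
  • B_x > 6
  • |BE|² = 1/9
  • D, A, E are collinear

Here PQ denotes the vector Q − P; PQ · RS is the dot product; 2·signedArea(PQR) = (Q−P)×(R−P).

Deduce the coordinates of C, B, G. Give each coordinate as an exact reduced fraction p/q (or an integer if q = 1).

1. B_x = 7  [B divides DA with DB:BA = 2/3:1/3]
2. B_y = -8/3  [B divides DA with DB:BA = 2/3:1/3]
   → B = (7, -8/3)
3. C_x = 139/15  [line -8·x + 32/3·y + 1000/9 = 0 ∩ |CB|² = 52/9]
4. C_y = -52/15  [line -8·x + 32/3·y + 1000/9 = 0 ∩ |CB|² = 52/9]
   → C = (139/15, -52/15)
5. G_x = 304/15  [FD ∥ GC ∩ DC ∥ FG]
6. G_y = -172/15  [FD ∥ GC ∩ DC ∥ FG]
   → G = (304/15, -172/15)

B = (7, -8/3)
C = (139/15, -52/15)
G = (304/15, -172/15)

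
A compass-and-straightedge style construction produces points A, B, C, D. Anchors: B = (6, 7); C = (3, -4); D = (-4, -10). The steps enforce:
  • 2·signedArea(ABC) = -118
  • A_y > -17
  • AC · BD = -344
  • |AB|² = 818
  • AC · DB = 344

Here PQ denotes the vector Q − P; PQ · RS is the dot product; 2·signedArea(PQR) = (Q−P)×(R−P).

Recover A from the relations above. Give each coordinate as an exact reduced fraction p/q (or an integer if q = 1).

A = (-11, -16)

1. A_x = -11  [AC · BD = -344 ∩ 2·signedArea(ABC) = -118]
2. A_y = -16  [AC · BD = -344 ∩ 2·signedArea(ABC) = -118]
   → A = (-11, -16)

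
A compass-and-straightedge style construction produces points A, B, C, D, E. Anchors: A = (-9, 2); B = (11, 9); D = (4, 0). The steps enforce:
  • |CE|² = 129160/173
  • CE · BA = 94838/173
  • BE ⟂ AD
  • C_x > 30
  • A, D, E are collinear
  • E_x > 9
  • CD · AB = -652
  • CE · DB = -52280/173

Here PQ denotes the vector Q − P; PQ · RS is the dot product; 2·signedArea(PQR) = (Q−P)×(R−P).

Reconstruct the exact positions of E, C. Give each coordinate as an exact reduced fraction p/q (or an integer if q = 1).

C = (31, 16)
E = (1641/173, -146/173)

1. E_x = 1641/173  [A, D, E are collinear ∩ BE ⟂ AD]
2. E_y = -146/173  [A, D, E are collinear ∩ BE ⟂ AD]
   → E = (1641/173, -146/173)
3. C_x = 31  [CD · AB = -652 ∩ CE · DB = -52280/173]
4. C_y = 16  [CD · AB = -652 ∩ CE · DB = -52280/173]
   → C = (31, 16)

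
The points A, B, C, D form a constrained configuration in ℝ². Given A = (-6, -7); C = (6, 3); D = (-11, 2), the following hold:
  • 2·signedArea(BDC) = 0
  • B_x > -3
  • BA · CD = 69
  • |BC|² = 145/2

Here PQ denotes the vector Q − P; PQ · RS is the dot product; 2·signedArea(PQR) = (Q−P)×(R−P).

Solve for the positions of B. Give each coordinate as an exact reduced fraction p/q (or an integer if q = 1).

1. B_x = -5/2  [2·signedArea(BDC) = 0 ∩ BA · CD = 69]
2. B_y = 5/2  [2·signedArea(BDC) = 0 ∩ BA · CD = 69]
   → B = (-5/2, 5/2)

B = (-5/2, 5/2)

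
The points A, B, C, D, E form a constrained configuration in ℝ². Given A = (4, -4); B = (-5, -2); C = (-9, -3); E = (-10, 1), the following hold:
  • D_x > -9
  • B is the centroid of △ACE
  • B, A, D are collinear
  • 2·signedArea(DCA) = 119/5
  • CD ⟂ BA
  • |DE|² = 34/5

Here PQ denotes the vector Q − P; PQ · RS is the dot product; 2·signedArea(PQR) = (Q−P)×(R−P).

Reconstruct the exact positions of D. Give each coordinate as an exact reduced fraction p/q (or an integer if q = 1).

1. D_x = -43/5  [B, A, D are collinear ∩ CD ⟂ BA]
2. D_y = -6/5  [B, A, D are collinear ∩ CD ⟂ BA]
   → D = (-43/5, -6/5)

D = (-43/5, -6/5)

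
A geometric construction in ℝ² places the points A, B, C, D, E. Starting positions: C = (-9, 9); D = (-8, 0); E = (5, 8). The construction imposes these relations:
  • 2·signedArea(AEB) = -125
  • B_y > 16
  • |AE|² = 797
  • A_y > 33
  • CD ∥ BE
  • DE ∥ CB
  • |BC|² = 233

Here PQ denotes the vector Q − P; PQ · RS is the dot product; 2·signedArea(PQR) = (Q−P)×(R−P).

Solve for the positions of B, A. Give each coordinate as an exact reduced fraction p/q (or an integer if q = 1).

1. B_x = 4  [CD ∥ BE ∩ DE ∥ CB]
2. B_y = 17  [CD ∥ BE ∩ DE ∥ CB]
   → B = (4, 17)
3. A_x = 16  [line -9·x + -1·y + 178 = 0 ∩ |AE|² = 797]
4. A_y = 34  [line -9·x + -1·y + 178 = 0 ∩ |AE|² = 797]
   → A = (16, 34)

A = (16, 34)
B = (4, 17)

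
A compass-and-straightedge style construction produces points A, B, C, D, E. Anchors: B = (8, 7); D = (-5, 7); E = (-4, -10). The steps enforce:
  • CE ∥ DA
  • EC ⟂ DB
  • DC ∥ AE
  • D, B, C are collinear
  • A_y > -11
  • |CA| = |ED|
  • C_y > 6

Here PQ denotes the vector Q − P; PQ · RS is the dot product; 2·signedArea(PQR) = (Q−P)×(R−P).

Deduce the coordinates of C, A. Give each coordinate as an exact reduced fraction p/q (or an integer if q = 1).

A = (-5, -10)
C = (-4, 7)

1. C_x = -4  [D, B, C are collinear ∩ EC ⟂ DB]
2. C_y = 7  [D, B, C are collinear ∩ EC ⟂ DB]
   → C = (-4, 7)
3. A_x = -5  [DC ∥ AE ∩ CE ∥ DA]
4. A_y = -10  [DC ∥ AE ∩ CE ∥ DA]
   → A = (-5, -10)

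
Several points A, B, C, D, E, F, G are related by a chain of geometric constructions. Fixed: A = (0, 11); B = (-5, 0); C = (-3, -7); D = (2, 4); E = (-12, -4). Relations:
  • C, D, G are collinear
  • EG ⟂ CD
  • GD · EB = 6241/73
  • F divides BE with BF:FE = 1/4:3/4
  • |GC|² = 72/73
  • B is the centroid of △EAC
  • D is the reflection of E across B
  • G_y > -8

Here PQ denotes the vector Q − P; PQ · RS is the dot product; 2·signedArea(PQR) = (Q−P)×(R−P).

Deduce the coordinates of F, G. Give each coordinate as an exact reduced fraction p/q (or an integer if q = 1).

F = (-27/4, -1)
G = (-249/73, -577/73)

1. F_x = -27/4  [F divides BE with BF:FE = 1/4:3/4]
2. F_y = -1  [F divides BE with BF:FE = 1/4:3/4]
   → F = (-27/4, -1)
3. G_x = -249/73  [C, D, G are collinear ∩ EG ⟂ CD]
4. G_y = -577/73  [C, D, G are collinear ∩ EG ⟂ CD]
   → G = (-249/73, -577/73)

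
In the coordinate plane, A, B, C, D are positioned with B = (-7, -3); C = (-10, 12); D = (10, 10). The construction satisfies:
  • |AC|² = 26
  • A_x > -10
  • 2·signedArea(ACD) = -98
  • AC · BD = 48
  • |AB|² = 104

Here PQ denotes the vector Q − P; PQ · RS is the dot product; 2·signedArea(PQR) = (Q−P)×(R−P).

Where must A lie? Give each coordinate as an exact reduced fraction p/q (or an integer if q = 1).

A = (-9, 7)

1. A_x = -9  [2·signedArea(ACD) = -98 ∩ AC · BD = 48]
2. A_y = 7  [2·signedArea(ACD) = -98 ∩ AC · BD = 48]
   → A = (-9, 7)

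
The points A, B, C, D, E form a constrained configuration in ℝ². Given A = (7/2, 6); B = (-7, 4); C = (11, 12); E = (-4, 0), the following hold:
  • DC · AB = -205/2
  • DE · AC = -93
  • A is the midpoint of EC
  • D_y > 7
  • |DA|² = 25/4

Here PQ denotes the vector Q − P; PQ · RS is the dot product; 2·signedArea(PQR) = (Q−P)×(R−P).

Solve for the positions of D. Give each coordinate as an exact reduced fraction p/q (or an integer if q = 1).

1. D_x = 2  [DE · AC = -93 ∩ DC · AB = -205/2]
2. D_y = 8  [DE · AC = -93 ∩ DC · AB = -205/2]
   → D = (2, 8)

D = (2, 8)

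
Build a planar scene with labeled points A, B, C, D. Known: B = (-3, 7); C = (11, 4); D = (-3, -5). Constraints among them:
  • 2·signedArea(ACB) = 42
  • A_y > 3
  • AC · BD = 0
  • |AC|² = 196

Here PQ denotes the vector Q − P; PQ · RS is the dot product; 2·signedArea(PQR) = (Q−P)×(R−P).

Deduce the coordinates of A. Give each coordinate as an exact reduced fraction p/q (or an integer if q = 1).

1. A_x = -3  [AC · BD = 0 ∩ 2·signedArea(ACB) = 42]
2. A_y = 4  [AC · BD = 0 ∩ 2·signedArea(ACB) = 42]
   → A = (-3, 4)

A = (-3, 4)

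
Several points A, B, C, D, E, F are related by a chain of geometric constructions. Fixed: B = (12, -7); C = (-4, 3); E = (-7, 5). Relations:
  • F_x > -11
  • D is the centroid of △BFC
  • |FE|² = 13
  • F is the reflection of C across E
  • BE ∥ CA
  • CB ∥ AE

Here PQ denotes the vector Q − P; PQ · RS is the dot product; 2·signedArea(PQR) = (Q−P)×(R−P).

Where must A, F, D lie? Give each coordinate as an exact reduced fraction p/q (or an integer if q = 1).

A = (-23, 15)
D = (-2/3, 1)
F = (-10, 7)

1. A_x = -23  [CB ∥ AE ∩ BE ∥ CA]
2. A_y = 15  [CB ∥ AE ∩ BE ∥ CA]
   → A = (-23, 15)
3. F_x = -10  [F is the reflection of C across E]
4. F_y = 7  [F is the reflection of C across E]
   → F = (-10, 7)
5. D_x = -2/3  [D is the centroid of △BFC]
6. D_y = 1  [D is the centroid of △BFC]
   → D = (-2/3, 1)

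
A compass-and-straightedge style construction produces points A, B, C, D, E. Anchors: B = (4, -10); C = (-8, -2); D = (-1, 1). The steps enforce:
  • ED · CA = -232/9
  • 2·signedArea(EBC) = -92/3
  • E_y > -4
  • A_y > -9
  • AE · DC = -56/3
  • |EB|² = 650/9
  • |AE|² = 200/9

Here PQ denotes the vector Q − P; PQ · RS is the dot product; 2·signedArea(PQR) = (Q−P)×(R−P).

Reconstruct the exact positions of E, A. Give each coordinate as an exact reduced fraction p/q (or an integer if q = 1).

A = (-7/3, -25/3)
E = (-5/3, -11/3)

1. E_x = -5/3  [line -8·x + -12·y + -172/3 = 0 ∩ |EB|² = 650/9]
2. E_y = -11/3  [line -8·x + -12·y + -172/3 = 0 ∩ |EB|² = 650/9]
   → E = (-5/3, -11/3)
3. A_x = -7/3  [AE · DC = -56/3 ∩ ED · CA = -232/9]
4. A_y = -25/3  [AE · DC = -56/3 ∩ ED · CA = -232/9]
   → A = (-7/3, -25/3)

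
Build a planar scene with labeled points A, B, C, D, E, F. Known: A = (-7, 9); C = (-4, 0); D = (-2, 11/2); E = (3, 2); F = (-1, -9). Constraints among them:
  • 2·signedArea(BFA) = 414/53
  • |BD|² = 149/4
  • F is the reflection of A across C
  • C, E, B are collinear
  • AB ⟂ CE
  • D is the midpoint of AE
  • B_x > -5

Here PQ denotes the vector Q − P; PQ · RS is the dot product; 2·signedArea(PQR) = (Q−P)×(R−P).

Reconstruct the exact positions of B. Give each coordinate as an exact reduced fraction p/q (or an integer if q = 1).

1. B_x = -233/53  [C, E, B are collinear ∩ AB ⟂ CE]
2. B_y = -6/53  [C, E, B are collinear ∩ AB ⟂ CE]
   → B = (-233/53, -6/53)

B = (-233/53, -6/53)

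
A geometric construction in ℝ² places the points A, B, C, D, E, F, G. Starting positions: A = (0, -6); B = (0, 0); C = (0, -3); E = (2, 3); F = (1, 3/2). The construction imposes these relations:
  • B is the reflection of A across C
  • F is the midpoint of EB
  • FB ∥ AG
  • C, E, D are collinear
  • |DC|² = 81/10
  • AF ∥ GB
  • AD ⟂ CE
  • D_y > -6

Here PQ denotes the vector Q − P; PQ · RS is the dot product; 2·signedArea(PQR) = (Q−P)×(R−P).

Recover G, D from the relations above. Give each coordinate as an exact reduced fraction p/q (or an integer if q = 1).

D = (-9/10, -57/10)
G = (-1, -15/2)

1. G_x = -1  [AF ∥ GB ∩ FB ∥ AG]
2. G_y = -15/2  [AF ∥ GB ∩ FB ∥ AG]
   → G = (-1, -15/2)
3. D_x = -9/10  [C, E, D are collinear ∩ AD ⟂ CE]
4. D_y = -57/10  [C, E, D are collinear ∩ AD ⟂ CE]
   → D = (-9/10, -57/10)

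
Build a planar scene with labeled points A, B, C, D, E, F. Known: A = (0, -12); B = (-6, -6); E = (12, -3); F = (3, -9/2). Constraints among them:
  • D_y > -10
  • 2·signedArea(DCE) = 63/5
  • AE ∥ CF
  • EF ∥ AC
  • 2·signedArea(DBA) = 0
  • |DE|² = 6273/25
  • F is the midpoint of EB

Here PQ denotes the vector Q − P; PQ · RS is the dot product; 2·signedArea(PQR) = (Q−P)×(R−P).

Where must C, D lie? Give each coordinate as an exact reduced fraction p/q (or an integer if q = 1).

1. C_x = -9  [AE ∥ CF ∩ EF ∥ AC]
2. C_y = -27/2  [AE ∥ CF ∩ EF ∥ AC]
   → C = (-9, -27/2)
3. D_x = -12/5  [2·signedArea(DBA) = 0 ∩ 2·signedArea(DCE) = 63/5]
4. D_y = -48/5  [2·signedArea(DBA) = 0 ∩ 2·signedArea(DCE) = 63/5]
   → D = (-12/5, -48/5)

C = (-9, -27/2)
D = (-12/5, -48/5)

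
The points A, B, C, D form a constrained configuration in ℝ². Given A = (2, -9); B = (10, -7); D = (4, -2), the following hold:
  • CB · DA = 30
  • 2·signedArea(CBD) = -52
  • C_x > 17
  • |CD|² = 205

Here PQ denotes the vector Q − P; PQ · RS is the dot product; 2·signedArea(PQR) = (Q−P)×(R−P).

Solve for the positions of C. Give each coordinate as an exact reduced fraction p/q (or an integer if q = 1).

1. C_x = 18  [CB · DA = 30 ∩ 2·signedArea(CBD) = -52]
2. C_y = -5  [CB · DA = 30 ∩ 2·signedArea(CBD) = -52]
   → C = (18, -5)

C = (18, -5)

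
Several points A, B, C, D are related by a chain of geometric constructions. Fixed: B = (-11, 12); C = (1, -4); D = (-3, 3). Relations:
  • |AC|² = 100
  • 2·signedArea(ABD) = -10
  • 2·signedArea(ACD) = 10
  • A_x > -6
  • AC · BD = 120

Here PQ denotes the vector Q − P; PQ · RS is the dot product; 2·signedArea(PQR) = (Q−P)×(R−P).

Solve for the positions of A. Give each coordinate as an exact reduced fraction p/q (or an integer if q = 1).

1. A_x = -5  [AC · BD = 120 ∩ 2·signedArea(ACD) = 10]
2. A_y = 4  [AC · BD = 120 ∩ 2·signedArea(ACD) = 10]
   → A = (-5, 4)

A = (-5, 4)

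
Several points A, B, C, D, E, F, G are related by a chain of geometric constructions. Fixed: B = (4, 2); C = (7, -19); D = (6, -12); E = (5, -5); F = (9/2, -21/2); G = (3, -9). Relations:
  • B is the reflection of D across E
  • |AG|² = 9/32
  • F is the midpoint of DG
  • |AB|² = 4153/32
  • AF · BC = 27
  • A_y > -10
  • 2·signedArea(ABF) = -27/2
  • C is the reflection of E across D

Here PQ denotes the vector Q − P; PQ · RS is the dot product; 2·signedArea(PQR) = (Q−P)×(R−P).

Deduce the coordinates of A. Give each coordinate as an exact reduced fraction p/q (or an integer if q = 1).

A = (27/8, -75/8)

1. A_x = 27/8  [2·signedArea(ABF) = -27/2 ∩ AF · BC = 27]
2. A_y = -75/8  [2·signedArea(ABF) = -27/2 ∩ AF · BC = 27]
   → A = (27/8, -75/8)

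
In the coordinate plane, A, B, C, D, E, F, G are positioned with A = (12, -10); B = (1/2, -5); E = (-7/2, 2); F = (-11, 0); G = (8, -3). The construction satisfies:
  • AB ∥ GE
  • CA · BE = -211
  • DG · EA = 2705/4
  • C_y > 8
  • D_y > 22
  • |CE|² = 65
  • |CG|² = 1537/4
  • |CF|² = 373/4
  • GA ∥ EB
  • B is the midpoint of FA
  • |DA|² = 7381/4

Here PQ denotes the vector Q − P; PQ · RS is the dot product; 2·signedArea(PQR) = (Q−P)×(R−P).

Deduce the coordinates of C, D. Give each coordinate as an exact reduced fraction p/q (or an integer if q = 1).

1. C_x = -15/2  [line 4·x + -7·y + 93 = 0 ∩ |CE|² = 65]
2. C_y = 9  [line 4·x + -7·y + 93 = 0 ∩ |CE|² = 65]
   → C = (-15/2, 9)
3. D_x = -31/2  [line -31/2·x + 12·y + -2065/4 = 0 ∩ |DA|² = 7381/4]
4. D_y = 23  [line -31/2·x + 12·y + -2065/4 = 0 ∩ |DA|² = 7381/4]
   → D = (-31/2, 23)

C = (-15/2, 9)
D = (-31/2, 23)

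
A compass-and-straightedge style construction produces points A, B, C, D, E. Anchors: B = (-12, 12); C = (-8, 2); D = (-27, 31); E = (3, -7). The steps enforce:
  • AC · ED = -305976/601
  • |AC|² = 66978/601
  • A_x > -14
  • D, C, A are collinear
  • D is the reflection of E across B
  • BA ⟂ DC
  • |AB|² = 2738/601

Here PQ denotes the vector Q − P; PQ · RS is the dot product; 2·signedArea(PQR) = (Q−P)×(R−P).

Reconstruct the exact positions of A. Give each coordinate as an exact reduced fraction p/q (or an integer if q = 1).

A = (-8285/601, 6509/601)

1. A_x = -8285/601  [D, C, A are collinear ∩ BA ⟂ DC]
2. A_y = 6509/601  [D, C, A are collinear ∩ BA ⟂ DC]
   → A = (-8285/601, 6509/601)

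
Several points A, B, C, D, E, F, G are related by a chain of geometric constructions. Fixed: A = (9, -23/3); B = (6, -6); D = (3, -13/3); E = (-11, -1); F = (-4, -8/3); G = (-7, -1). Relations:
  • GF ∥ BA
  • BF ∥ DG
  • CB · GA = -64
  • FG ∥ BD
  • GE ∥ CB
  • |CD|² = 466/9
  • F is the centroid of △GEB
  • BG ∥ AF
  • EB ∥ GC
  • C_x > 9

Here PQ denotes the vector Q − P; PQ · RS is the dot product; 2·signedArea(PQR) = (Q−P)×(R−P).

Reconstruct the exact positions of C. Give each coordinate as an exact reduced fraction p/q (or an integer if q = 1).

1. C_x = 10  [GE ∥ CB ∩ EB ∥ GC]
2. C_y = -6  [GE ∥ CB ∩ EB ∥ GC]
   → C = (10, -6)

C = (10, -6)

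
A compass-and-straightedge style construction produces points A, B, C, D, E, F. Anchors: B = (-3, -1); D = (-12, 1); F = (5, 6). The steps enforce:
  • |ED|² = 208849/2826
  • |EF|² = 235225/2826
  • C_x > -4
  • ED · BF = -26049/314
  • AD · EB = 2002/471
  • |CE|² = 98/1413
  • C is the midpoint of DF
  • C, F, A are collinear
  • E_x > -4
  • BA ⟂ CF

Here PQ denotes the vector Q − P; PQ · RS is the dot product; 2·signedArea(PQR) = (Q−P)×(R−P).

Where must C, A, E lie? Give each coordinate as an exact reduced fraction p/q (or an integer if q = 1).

1. C_x = -7/2  [C is the midpoint of DF]
2. C_y = 7/2  [C is the midpoint of DF]
   → C = (-7/2, 7/2)
3. A_x = -1337/314  [C, F, A are collinear ∩ BA ⟂ CF]
4. A_y = 1029/314  [C, F, A are collinear ∩ BA ⟂ CF]
   → A = (-1337/314, 1029/314)
5. E_x = -3535/942  [ED · BF = -26049/314 ∩ AD · EB = 2002/471]
6. E_y = 3227/942  [ED · BF = -26049/314 ∩ AD · EB = 2002/471]
   → E = (-3535/942, 3227/942)

A = (-1337/314, 1029/314)
C = (-7/2, 7/2)
E = (-3535/942, 3227/942)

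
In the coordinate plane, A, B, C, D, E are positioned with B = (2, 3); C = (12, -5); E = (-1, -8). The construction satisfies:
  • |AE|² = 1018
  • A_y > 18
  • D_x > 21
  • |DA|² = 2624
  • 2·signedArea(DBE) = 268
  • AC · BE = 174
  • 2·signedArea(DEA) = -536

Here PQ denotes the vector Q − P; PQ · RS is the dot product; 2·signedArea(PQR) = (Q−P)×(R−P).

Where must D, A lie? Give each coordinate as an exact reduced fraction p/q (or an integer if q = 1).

1. A_x = -18  [line 3·x + 11·y + -155 = 0 ∩ |AE|² = 1018]
2. A_y = 19  [line 3·x + 11·y + -155 = 0 ∩ |AE|² = 1018]
   → A = (-18, 19)
3. D_x = 22  [2·signedArea(DEA) = -536 ∩ 2·signedArea(DBE) = 268]
4. D_y = -13  [2·signedArea(DEA) = -536 ∩ 2·signedArea(DBE) = 268]
   → D = (22, -13)

A = (-18, 19)
D = (22, -13)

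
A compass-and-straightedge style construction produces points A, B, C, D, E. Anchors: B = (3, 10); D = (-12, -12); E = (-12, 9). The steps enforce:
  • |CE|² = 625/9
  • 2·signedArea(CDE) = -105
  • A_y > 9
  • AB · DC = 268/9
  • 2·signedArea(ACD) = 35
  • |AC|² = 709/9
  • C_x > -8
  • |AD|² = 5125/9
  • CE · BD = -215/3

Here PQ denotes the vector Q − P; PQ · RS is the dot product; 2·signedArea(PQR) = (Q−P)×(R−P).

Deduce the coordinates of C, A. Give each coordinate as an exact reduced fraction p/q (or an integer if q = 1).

A = (-2, 29/3)
C = (-7, 7/3)

1. C_x = -7  [2·signedArea(CDE) = -105 ∩ CE · BD = -215/3]
2. C_y = 7/3  [2·signedArea(CDE) = -105 ∩ CE · BD = -215/3]
   → C = (-7, 7/3)
3. A_x = -2  [2·signedArea(ACD) = 35 ∩ AB · DC = 268/9]
4. A_y = 29/3  [2·signedArea(ACD) = 35 ∩ AB · DC = 268/9]
   → A = (-2, 29/3)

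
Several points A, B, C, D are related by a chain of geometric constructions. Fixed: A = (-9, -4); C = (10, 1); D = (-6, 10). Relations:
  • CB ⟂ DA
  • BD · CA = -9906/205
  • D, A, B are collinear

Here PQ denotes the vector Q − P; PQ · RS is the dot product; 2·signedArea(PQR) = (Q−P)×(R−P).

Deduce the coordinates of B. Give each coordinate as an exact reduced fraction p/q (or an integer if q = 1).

B = (-1464/205, 958/205)

1. B_x = -1464/205  [D, A, B are collinear ∩ CB ⟂ DA]
2. B_y = 958/205  [D, A, B are collinear ∩ CB ⟂ DA]
   → B = (-1464/205, 958/205)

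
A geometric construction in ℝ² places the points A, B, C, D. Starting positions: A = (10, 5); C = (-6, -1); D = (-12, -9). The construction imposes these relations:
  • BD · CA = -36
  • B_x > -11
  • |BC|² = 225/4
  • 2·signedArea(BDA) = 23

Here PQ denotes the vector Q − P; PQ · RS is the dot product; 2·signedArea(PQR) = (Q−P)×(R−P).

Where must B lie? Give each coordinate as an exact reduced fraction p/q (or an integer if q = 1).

B = (-21/2, -7)

1. B_x = -21/2  [BD · CA = -36 ∩ 2·signedArea(BDA) = 23]
2. B_y = -7  [BD · CA = -36 ∩ 2·signedArea(BDA) = 23]
   → B = (-21/2, -7)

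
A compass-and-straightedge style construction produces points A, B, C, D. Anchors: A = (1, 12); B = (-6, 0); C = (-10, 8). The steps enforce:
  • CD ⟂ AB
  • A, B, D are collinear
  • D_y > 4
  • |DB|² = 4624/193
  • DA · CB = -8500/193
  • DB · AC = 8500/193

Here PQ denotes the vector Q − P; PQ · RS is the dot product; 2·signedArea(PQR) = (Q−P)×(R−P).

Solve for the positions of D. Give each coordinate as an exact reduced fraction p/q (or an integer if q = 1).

1. D_x = -682/193  [A, B, D are collinear ∩ CD ⟂ AB]
2. D_y = 816/193  [A, B, D are collinear ∩ CD ⟂ AB]
   → D = (-682/193, 816/193)

D = (-682/193, 816/193)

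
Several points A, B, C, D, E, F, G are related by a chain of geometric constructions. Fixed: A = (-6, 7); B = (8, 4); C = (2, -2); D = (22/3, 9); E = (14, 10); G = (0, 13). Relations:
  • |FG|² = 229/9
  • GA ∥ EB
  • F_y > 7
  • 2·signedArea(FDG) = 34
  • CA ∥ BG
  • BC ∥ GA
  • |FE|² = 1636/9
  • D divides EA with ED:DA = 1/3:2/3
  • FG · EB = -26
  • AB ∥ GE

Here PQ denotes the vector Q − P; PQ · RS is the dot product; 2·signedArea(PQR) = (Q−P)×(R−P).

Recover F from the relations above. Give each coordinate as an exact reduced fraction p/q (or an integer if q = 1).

1. F_x = 2/3  [2·signedArea(FDG) = 34 ∩ FG · EB = -26]
2. F_y = 8  [2·signedArea(FDG) = 34 ∩ FG · EB = -26]
   → F = (2/3, 8)

F = (2/3, 8)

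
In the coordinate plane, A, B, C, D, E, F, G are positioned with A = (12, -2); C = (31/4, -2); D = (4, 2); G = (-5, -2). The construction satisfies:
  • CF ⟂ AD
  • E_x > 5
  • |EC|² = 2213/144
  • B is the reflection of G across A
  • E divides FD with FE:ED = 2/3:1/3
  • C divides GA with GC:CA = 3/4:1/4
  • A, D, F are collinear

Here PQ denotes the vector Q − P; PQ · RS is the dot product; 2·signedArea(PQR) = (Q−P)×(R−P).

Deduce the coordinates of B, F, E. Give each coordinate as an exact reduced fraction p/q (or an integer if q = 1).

1. B_x = 29  [B is the reflection of G across A]
2. B_y = -2  [B is the reflection of G across A]
   → B = (29, -2)
3. F_x = 43/5  [A, D, F are collinear ∩ CF ⟂ AD]
4. F_y = -3/10  [A, D, F are collinear ∩ CF ⟂ AD]
   → F = (43/5, -3/10)
5. E_x = 83/15  [E divides FD with FE:ED = 2/3:1/3]
6. E_y = 37/30  [E divides FD with FE:ED = 2/3:1/3]
   → E = (83/15, 37/30)

B = (29, -2)
E = (83/15, 37/30)
F = (43/5, -3/10)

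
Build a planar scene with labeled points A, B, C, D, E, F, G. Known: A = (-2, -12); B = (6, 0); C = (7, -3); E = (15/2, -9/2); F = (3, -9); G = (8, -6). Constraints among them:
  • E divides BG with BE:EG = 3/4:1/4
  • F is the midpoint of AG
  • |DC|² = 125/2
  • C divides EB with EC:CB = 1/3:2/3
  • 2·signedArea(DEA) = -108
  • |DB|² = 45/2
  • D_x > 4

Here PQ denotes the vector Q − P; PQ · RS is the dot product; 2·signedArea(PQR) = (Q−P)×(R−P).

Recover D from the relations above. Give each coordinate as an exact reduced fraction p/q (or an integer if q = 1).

1. D_x = 9/2  [line 15/2·x + -19/2·y + 9 = 0 ∩ |DC|² = 125/2]
2. D_y = 9/2  [line 15/2·x + -19/2·y + 9 = 0 ∩ |DC|² = 125/2]
   → D = (9/2, 9/2)

D = (9/2, 9/2)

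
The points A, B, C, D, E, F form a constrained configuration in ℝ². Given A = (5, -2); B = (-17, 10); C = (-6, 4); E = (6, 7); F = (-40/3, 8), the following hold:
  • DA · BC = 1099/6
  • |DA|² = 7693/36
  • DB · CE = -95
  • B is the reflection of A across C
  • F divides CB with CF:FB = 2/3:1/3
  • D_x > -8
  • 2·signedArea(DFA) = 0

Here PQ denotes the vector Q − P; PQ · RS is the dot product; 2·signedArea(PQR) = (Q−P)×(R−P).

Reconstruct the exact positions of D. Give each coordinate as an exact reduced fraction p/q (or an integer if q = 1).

1. D_x = -47/6  [2·signedArea(DFA) = 0 ∩ DB · CE = -95]
2. D_y = 5  [2·signedArea(DFA) = 0 ∩ DB · CE = -95]
   → D = (-47/6, 5)

D = (-47/6, 5)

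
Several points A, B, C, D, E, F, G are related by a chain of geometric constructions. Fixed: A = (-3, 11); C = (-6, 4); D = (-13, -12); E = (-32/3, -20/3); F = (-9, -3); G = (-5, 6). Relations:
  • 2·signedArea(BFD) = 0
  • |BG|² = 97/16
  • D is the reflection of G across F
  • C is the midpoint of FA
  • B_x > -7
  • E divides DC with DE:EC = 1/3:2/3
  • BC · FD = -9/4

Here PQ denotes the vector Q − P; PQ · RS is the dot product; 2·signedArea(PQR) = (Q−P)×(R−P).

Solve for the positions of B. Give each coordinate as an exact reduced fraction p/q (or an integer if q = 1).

1. B_x = -6  [2·signedArea(BFD) = 0 ∩ BC · FD = -9/4]
2. B_y = 15/4  [2·signedArea(BFD) = 0 ∩ BC · FD = -9/4]
   → B = (-6, 15/4)

B = (-6, 15/4)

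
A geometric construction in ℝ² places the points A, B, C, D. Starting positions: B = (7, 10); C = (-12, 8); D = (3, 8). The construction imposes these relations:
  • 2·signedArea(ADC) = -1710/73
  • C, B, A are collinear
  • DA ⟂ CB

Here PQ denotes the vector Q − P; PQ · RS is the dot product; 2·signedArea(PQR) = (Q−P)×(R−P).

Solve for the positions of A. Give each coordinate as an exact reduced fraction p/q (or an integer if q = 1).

A = (207/73, 698/73)

1. A_x = 207/73  [C, B, A are collinear ∩ DA ⟂ CB]
2. A_y = 698/73  [C, B, A are collinear ∩ DA ⟂ CB]
   → A = (207/73, 698/73)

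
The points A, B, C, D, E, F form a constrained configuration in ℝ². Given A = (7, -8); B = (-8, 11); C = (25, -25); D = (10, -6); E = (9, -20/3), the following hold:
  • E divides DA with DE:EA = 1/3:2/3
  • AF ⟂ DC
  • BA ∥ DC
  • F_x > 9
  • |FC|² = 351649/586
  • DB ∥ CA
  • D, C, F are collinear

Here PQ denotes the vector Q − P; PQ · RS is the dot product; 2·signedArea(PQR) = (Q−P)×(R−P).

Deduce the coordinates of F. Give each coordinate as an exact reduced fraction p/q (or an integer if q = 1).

F = (5755/586, -3383/586)

1. F_x = 5755/586  [D, C, F are collinear ∩ AF ⟂ DC]
2. F_y = -3383/586  [D, C, F are collinear ∩ AF ⟂ DC]
   → F = (5755/586, -3383/586)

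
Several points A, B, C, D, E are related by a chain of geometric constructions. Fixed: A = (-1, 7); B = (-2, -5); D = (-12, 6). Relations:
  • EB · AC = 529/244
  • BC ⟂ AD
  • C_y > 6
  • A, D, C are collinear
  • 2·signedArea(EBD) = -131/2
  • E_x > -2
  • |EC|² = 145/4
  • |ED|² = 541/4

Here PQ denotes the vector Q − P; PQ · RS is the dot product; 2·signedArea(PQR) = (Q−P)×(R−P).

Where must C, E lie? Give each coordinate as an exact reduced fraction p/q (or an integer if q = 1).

1. C_x = -375/122  [A, D, C are collinear ∩ BC ⟂ AD]
2. C_y = 831/122  [A, D, C are collinear ∩ BC ⟂ AD]
   → C = (-375/122, 831/122)
3. E_x = -3/2  [2·signedArea(EBD) = -131/2 ∩ EB · AC = 529/244]
4. E_y = 1  [2·signedArea(EBD) = -131/2 ∩ EB · AC = 529/244]
   → E = (-3/2, 1)

C = (-375/122, 831/122)
E = (-3/2, 1)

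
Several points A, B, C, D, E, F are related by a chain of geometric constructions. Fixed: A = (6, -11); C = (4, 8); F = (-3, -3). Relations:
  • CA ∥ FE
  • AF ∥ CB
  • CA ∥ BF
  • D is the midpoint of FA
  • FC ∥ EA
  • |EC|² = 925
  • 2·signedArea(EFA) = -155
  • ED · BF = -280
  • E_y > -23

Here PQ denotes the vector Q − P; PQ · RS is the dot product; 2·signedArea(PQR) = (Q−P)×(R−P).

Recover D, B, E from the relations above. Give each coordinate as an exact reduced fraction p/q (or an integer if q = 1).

1. D_x = 3/2  [D is the midpoint of FA]
2. D_y = -7  [D is the midpoint of FA]
   → D = (3/2, -7)
3. B_x = -5  [CA ∥ BF ∩ AF ∥ CB]
4. B_y = 16  [CA ∥ BF ∩ AF ∥ CB]
   → B = (-5, 16)
5. E_x = -1  [FC ∥ EA ∩ CA ∥ FE]
6. E_y = -22  [FC ∥ EA ∩ CA ∥ FE]
   → E = (-1, -22)

B = (-5, 16)
D = (3/2, -7)
E = (-1, -22)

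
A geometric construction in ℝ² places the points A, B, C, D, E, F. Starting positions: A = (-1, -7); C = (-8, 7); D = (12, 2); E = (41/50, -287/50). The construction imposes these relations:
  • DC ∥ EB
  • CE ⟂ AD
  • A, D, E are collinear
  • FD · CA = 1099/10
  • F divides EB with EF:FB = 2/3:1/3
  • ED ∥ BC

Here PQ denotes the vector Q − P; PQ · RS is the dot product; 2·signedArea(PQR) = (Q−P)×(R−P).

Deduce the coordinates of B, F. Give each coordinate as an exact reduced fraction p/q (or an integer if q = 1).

B = (-959/50, -37/50)
F = (-1877/150, -361/150)

1. B_x = -959/50  [ED ∥ BC ∩ DC ∥ EB]
2. B_y = -37/50  [ED ∥ BC ∩ DC ∥ EB]
   → B = (-959/50, -37/50)
3. F_x = -1877/150  [F divides EB with EF:FB = 2/3:1/3]
4. F_y = -361/150  [F divides EB with EF:FB = 2/3:1/3]
   → F = (-1877/150, -361/150)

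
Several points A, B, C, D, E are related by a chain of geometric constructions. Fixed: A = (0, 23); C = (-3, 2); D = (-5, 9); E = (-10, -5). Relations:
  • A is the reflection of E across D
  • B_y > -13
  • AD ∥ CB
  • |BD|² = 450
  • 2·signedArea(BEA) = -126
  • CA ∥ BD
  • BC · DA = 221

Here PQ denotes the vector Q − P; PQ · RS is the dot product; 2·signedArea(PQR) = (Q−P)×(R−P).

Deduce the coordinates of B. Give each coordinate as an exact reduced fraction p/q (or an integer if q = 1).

1. B_x = -8  [CA ∥ BD ∩ AD ∥ CB]
2. B_y = -12  [CA ∥ BD ∩ AD ∥ CB]
   → B = (-8, -12)

B = (-8, -12)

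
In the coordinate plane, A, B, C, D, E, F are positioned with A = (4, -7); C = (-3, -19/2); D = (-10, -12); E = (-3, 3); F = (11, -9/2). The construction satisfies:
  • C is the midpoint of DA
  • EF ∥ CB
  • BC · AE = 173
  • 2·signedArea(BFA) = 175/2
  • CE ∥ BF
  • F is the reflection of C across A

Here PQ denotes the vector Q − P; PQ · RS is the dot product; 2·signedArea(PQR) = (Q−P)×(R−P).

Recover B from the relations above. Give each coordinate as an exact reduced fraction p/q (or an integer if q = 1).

1. B_x = 11  [CE ∥ BF ∩ EF ∥ CB]
2. B_y = -17  [CE ∥ BF ∩ EF ∥ CB]
   → B = (11, -17)

B = (11, -17)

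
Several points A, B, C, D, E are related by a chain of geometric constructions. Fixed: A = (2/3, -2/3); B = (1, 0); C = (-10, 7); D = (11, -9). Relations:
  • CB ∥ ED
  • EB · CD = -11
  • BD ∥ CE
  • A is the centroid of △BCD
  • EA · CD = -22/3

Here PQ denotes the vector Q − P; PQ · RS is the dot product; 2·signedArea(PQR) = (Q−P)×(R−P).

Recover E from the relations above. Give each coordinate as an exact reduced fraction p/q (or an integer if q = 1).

1. E_x = 0  [CB ∥ ED ∩ BD ∥ CE]
2. E_y = -2  [CB ∥ ED ∩ BD ∥ CE]
   → E = (0, -2)

E = (0, -2)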